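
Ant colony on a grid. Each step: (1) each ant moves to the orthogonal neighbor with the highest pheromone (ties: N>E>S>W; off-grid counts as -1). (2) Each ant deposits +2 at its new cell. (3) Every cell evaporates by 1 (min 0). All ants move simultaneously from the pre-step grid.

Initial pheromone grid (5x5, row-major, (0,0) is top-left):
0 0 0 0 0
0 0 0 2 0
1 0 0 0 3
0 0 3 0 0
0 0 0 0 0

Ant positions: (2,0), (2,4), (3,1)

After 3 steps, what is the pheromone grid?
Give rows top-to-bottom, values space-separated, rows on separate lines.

After step 1: ants at (1,0),(1,4),(3,2)
  0 0 0 0 0
  1 0 0 1 1
  0 0 0 0 2
  0 0 4 0 0
  0 0 0 0 0
After step 2: ants at (0,0),(2,4),(2,2)
  1 0 0 0 0
  0 0 0 0 0
  0 0 1 0 3
  0 0 3 0 0
  0 0 0 0 0
After step 3: ants at (0,1),(1,4),(3,2)
  0 1 0 0 0
  0 0 0 0 1
  0 0 0 0 2
  0 0 4 0 0
  0 0 0 0 0

0 1 0 0 0
0 0 0 0 1
0 0 0 0 2
0 0 4 0 0
0 0 0 0 0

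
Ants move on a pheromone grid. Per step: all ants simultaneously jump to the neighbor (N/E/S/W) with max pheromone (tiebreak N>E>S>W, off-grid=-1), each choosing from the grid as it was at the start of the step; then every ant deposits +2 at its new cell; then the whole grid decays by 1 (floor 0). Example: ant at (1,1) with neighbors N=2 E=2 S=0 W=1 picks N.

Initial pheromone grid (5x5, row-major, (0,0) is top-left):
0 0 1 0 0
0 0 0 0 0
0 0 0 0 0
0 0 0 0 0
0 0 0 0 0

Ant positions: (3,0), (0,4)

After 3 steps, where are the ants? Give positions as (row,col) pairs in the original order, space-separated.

Step 1: ant0:(3,0)->N->(2,0) | ant1:(0,4)->S->(1,4)
  grid max=1 at (1,4)
Step 2: ant0:(2,0)->N->(1,0) | ant1:(1,4)->N->(0,4)
  grid max=1 at (0,4)
Step 3: ant0:(1,0)->N->(0,0) | ant1:(0,4)->S->(1,4)
  grid max=1 at (0,0)

(0,0) (1,4)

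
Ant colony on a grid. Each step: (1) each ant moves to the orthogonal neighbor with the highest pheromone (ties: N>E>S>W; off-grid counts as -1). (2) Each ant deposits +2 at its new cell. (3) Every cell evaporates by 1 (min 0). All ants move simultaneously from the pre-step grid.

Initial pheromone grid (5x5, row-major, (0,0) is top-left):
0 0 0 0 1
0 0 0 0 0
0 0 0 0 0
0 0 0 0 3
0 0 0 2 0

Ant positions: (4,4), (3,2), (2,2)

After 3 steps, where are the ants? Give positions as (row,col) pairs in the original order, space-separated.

Step 1: ant0:(4,4)->N->(3,4) | ant1:(3,2)->N->(2,2) | ant2:(2,2)->N->(1,2)
  grid max=4 at (3,4)
Step 2: ant0:(3,4)->N->(2,4) | ant1:(2,2)->N->(1,2) | ant2:(1,2)->S->(2,2)
  grid max=3 at (3,4)
Step 3: ant0:(2,4)->S->(3,4) | ant1:(1,2)->S->(2,2) | ant2:(2,2)->N->(1,2)
  grid max=4 at (3,4)

(3,4) (2,2) (1,2)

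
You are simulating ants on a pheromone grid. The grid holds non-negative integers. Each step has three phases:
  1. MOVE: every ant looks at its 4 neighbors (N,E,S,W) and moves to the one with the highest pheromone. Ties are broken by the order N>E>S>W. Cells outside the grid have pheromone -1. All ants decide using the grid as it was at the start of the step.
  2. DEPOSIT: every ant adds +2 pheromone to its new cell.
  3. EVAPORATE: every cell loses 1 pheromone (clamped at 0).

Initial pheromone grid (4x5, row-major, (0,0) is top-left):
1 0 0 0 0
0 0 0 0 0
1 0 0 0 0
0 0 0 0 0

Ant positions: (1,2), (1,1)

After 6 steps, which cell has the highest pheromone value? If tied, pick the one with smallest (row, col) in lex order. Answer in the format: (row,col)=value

Answer: (0,1)=6

Derivation:
Step 1: ant0:(1,2)->N->(0,2) | ant1:(1,1)->N->(0,1)
  grid max=1 at (0,1)
Step 2: ant0:(0,2)->W->(0,1) | ant1:(0,1)->E->(0,2)
  grid max=2 at (0,1)
Step 3: ant0:(0,1)->E->(0,2) | ant1:(0,2)->W->(0,1)
  grid max=3 at (0,1)
Step 4: ant0:(0,2)->W->(0,1) | ant1:(0,1)->E->(0,2)
  grid max=4 at (0,1)
Step 5: ant0:(0,1)->E->(0,2) | ant1:(0,2)->W->(0,1)
  grid max=5 at (0,1)
Step 6: ant0:(0,2)->W->(0,1) | ant1:(0,1)->E->(0,2)
  grid max=6 at (0,1)
Final grid:
  0 6 6 0 0
  0 0 0 0 0
  0 0 0 0 0
  0 0 0 0 0
Max pheromone 6 at (0,1)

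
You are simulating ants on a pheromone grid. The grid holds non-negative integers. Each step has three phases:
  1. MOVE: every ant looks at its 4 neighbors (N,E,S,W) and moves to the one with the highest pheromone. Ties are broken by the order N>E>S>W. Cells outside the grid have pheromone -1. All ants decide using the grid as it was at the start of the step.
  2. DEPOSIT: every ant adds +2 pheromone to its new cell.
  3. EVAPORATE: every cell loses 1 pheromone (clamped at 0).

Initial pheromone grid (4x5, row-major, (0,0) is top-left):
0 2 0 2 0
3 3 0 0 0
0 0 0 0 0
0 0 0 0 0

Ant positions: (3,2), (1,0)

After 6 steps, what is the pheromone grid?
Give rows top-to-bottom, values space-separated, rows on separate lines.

After step 1: ants at (2,2),(1,1)
  0 1 0 1 0
  2 4 0 0 0
  0 0 1 0 0
  0 0 0 0 0
After step 2: ants at (1,2),(1,0)
  0 0 0 0 0
  3 3 1 0 0
  0 0 0 0 0
  0 0 0 0 0
After step 3: ants at (1,1),(1,1)
  0 0 0 0 0
  2 6 0 0 0
  0 0 0 0 0
  0 0 0 0 0
After step 4: ants at (1,0),(1,0)
  0 0 0 0 0
  5 5 0 0 0
  0 0 0 0 0
  0 0 0 0 0
After step 5: ants at (1,1),(1,1)
  0 0 0 0 0
  4 8 0 0 0
  0 0 0 0 0
  0 0 0 0 0
After step 6: ants at (1,0),(1,0)
  0 0 0 0 0
  7 7 0 0 0
  0 0 0 0 0
  0 0 0 0 0

0 0 0 0 0
7 7 0 0 0
0 0 0 0 0
0 0 0 0 0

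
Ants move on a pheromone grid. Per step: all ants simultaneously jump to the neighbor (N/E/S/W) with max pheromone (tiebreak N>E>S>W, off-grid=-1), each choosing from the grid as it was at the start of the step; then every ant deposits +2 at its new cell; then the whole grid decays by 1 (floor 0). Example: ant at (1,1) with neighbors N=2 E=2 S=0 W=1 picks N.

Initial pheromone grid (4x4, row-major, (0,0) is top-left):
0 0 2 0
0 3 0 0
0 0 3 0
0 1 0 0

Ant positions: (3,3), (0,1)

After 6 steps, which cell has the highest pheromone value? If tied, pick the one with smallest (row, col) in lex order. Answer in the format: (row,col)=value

Step 1: ant0:(3,3)->N->(2,3) | ant1:(0,1)->S->(1,1)
  grid max=4 at (1,1)
Step 2: ant0:(2,3)->W->(2,2) | ant1:(1,1)->N->(0,1)
  grid max=3 at (1,1)
Step 3: ant0:(2,2)->N->(1,2) | ant1:(0,1)->S->(1,1)
  grid max=4 at (1,1)
Step 4: ant0:(1,2)->W->(1,1) | ant1:(1,1)->E->(1,2)
  grid max=5 at (1,1)
Step 5: ant0:(1,1)->E->(1,2) | ant1:(1,2)->W->(1,1)
  grid max=6 at (1,1)
Step 6: ant0:(1,2)->W->(1,1) | ant1:(1,1)->E->(1,2)
  grid max=7 at (1,1)
Final grid:
  0 0 0 0
  0 7 4 0
  0 0 0 0
  0 0 0 0
Max pheromone 7 at (1,1)

Answer: (1,1)=7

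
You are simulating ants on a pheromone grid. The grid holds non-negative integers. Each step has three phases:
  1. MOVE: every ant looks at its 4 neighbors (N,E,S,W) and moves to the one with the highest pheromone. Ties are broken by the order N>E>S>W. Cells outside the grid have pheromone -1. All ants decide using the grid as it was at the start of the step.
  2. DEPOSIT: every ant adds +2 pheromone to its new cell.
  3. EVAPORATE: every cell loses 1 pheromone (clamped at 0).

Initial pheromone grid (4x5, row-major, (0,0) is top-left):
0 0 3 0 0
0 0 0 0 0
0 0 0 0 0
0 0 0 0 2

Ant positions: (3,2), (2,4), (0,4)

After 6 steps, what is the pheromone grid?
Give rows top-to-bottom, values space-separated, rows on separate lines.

After step 1: ants at (2,2),(3,4),(1,4)
  0 0 2 0 0
  0 0 0 0 1
  0 0 1 0 0
  0 0 0 0 3
After step 2: ants at (1,2),(2,4),(0,4)
  0 0 1 0 1
  0 0 1 0 0
  0 0 0 0 1
  0 0 0 0 2
After step 3: ants at (0,2),(3,4),(1,4)
  0 0 2 0 0
  0 0 0 0 1
  0 0 0 0 0
  0 0 0 0 3
After step 4: ants at (0,3),(2,4),(0,4)
  0 0 1 1 1
  0 0 0 0 0
  0 0 0 0 1
  0 0 0 0 2
After step 5: ants at (0,4),(3,4),(0,3)
  0 0 0 2 2
  0 0 0 0 0
  0 0 0 0 0
  0 0 0 0 3
After step 6: ants at (0,3),(2,4),(0,4)
  0 0 0 3 3
  0 0 0 0 0
  0 0 0 0 1
  0 0 0 0 2

0 0 0 3 3
0 0 0 0 0
0 0 0 0 1
0 0 0 0 2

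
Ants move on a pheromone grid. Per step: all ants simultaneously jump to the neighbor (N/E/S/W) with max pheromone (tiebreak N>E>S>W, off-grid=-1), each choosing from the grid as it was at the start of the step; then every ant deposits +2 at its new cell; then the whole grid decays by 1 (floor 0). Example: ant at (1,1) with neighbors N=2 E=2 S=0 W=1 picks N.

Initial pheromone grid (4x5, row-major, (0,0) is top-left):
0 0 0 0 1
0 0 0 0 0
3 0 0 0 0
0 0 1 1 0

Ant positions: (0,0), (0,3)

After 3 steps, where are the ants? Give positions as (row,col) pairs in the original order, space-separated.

Step 1: ant0:(0,0)->E->(0,1) | ant1:(0,3)->E->(0,4)
  grid max=2 at (0,4)
Step 2: ant0:(0,1)->E->(0,2) | ant1:(0,4)->S->(1,4)
  grid max=1 at (0,2)
Step 3: ant0:(0,2)->E->(0,3) | ant1:(1,4)->N->(0,4)
  grid max=2 at (0,4)

(0,3) (0,4)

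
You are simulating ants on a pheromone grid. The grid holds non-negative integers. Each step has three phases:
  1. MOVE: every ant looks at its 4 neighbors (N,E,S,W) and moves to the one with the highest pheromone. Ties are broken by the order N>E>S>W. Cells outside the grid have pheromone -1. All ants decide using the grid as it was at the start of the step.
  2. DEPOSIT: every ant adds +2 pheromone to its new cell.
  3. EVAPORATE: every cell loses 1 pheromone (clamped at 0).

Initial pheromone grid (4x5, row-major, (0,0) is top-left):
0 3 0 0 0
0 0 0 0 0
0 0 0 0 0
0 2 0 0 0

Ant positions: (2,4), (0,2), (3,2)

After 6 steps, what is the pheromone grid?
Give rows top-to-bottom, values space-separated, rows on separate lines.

After step 1: ants at (1,4),(0,1),(3,1)
  0 4 0 0 0
  0 0 0 0 1
  0 0 0 0 0
  0 3 0 0 0
After step 2: ants at (0,4),(0,2),(2,1)
  0 3 1 0 1
  0 0 0 0 0
  0 1 0 0 0
  0 2 0 0 0
After step 3: ants at (1,4),(0,1),(3,1)
  0 4 0 0 0
  0 0 0 0 1
  0 0 0 0 0
  0 3 0 0 0
After step 4: ants at (0,4),(0,2),(2,1)
  0 3 1 0 1
  0 0 0 0 0
  0 1 0 0 0
  0 2 0 0 0
After step 5: ants at (1,4),(0,1),(3,1)
  0 4 0 0 0
  0 0 0 0 1
  0 0 0 0 0
  0 3 0 0 0
After step 6: ants at (0,4),(0,2),(2,1)
  0 3 1 0 1
  0 0 0 0 0
  0 1 0 0 0
  0 2 0 0 0

0 3 1 0 1
0 0 0 0 0
0 1 0 0 0
0 2 0 0 0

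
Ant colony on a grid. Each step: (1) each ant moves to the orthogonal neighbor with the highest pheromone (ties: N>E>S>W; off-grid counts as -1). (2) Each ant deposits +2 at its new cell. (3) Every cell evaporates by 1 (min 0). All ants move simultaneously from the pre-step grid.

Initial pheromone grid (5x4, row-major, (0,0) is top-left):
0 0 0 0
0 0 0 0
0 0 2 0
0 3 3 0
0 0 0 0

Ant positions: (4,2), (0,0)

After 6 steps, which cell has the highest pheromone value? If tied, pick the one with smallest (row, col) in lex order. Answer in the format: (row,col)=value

Answer: (3,1)=3

Derivation:
Step 1: ant0:(4,2)->N->(3,2) | ant1:(0,0)->E->(0,1)
  grid max=4 at (3,2)
Step 2: ant0:(3,2)->W->(3,1) | ant1:(0,1)->E->(0,2)
  grid max=3 at (3,1)
Step 3: ant0:(3,1)->E->(3,2) | ant1:(0,2)->E->(0,3)
  grid max=4 at (3,2)
Step 4: ant0:(3,2)->W->(3,1) | ant1:(0,3)->S->(1,3)
  grid max=3 at (3,1)
Step 5: ant0:(3,1)->E->(3,2) | ant1:(1,3)->N->(0,3)
  grid max=4 at (3,2)
Step 6: ant0:(3,2)->W->(3,1) | ant1:(0,3)->S->(1,3)
  grid max=3 at (3,1)
Final grid:
  0 0 0 0
  0 0 0 1
  0 0 0 0
  0 3 3 0
  0 0 0 0
Max pheromone 3 at (3,1)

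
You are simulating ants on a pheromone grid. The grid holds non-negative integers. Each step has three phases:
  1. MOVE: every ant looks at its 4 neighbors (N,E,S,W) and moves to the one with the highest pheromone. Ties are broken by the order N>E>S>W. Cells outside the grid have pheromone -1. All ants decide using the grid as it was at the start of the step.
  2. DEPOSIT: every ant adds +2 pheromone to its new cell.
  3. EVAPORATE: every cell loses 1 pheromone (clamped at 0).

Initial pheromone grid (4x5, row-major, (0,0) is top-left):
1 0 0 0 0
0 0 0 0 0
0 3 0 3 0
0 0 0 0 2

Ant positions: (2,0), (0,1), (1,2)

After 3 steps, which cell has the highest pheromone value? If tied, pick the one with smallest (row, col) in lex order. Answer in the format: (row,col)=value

Step 1: ant0:(2,0)->E->(2,1) | ant1:(0,1)->W->(0,0) | ant2:(1,2)->N->(0,2)
  grid max=4 at (2,1)
Step 2: ant0:(2,1)->N->(1,1) | ant1:(0,0)->E->(0,1) | ant2:(0,2)->E->(0,3)
  grid max=3 at (2,1)
Step 3: ant0:(1,1)->S->(2,1) | ant1:(0,1)->S->(1,1) | ant2:(0,3)->E->(0,4)
  grid max=4 at (2,1)
Final grid:
  0 0 0 0 1
  0 2 0 0 0
  0 4 0 0 0
  0 0 0 0 0
Max pheromone 4 at (2,1)

Answer: (2,1)=4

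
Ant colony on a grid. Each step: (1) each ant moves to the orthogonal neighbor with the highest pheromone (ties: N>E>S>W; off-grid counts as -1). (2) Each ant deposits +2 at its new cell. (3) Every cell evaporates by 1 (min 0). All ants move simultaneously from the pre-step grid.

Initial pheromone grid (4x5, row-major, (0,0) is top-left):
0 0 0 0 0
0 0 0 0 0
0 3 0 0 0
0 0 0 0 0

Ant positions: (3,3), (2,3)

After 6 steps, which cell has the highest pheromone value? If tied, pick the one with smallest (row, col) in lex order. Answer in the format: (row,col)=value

Step 1: ant0:(3,3)->N->(2,3) | ant1:(2,3)->N->(1,3)
  grid max=2 at (2,1)
Step 2: ant0:(2,3)->N->(1,3) | ant1:(1,3)->S->(2,3)
  grid max=2 at (1,3)
Step 3: ant0:(1,3)->S->(2,3) | ant1:(2,3)->N->(1,3)
  grid max=3 at (1,3)
Step 4: ant0:(2,3)->N->(1,3) | ant1:(1,3)->S->(2,3)
  grid max=4 at (1,3)
Step 5: ant0:(1,3)->S->(2,3) | ant1:(2,3)->N->(1,3)
  grid max=5 at (1,3)
Step 6: ant0:(2,3)->N->(1,3) | ant1:(1,3)->S->(2,3)
  grid max=6 at (1,3)
Final grid:
  0 0 0 0 0
  0 0 0 6 0
  0 0 0 6 0
  0 0 0 0 0
Max pheromone 6 at (1,3)

Answer: (1,3)=6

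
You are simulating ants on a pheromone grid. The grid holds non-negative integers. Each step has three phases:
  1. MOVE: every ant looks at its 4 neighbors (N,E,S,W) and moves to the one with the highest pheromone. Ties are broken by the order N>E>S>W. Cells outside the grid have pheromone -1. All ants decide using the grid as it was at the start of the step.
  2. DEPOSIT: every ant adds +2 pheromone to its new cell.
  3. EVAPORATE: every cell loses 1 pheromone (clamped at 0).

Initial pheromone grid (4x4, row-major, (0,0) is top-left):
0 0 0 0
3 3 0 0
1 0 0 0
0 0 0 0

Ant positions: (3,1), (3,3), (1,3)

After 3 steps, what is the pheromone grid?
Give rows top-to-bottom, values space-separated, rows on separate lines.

After step 1: ants at (2,1),(2,3),(0,3)
  0 0 0 1
  2 2 0 0
  0 1 0 1
  0 0 0 0
After step 2: ants at (1,1),(1,3),(1,3)
  0 0 0 0
  1 3 0 3
  0 0 0 0
  0 0 0 0
After step 3: ants at (1,0),(0,3),(0,3)
  0 0 0 3
  2 2 0 2
  0 0 0 0
  0 0 0 0

0 0 0 3
2 2 0 2
0 0 0 0
0 0 0 0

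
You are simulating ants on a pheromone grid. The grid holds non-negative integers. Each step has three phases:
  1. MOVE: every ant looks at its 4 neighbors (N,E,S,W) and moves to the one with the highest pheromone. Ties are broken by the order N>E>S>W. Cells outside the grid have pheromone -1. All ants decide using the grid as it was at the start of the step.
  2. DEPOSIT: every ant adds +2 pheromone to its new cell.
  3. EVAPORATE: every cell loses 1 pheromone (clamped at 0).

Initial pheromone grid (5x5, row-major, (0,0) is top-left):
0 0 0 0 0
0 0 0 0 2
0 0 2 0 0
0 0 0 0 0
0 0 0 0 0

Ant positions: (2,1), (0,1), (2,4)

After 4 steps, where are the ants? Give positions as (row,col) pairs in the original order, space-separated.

Step 1: ant0:(2,1)->E->(2,2) | ant1:(0,1)->E->(0,2) | ant2:(2,4)->N->(1,4)
  grid max=3 at (1,4)
Step 2: ant0:(2,2)->N->(1,2) | ant1:(0,2)->E->(0,3) | ant2:(1,4)->N->(0,4)
  grid max=2 at (1,4)
Step 3: ant0:(1,2)->S->(2,2) | ant1:(0,3)->E->(0,4) | ant2:(0,4)->S->(1,4)
  grid max=3 at (1,4)
Step 4: ant0:(2,2)->N->(1,2) | ant1:(0,4)->S->(1,4) | ant2:(1,4)->N->(0,4)
  grid max=4 at (1,4)

(1,2) (1,4) (0,4)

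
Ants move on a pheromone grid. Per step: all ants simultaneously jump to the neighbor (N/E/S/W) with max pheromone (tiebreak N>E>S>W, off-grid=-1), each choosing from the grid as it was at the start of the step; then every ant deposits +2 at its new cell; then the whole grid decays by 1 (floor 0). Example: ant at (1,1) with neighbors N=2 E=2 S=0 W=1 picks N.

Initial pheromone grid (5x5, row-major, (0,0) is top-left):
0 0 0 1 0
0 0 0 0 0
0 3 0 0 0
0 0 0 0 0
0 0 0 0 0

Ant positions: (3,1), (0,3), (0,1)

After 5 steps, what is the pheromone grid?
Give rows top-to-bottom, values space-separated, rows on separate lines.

After step 1: ants at (2,1),(0,4),(0,2)
  0 0 1 0 1
  0 0 0 0 0
  0 4 0 0 0
  0 0 0 0 0
  0 0 0 0 0
After step 2: ants at (1,1),(1,4),(0,3)
  0 0 0 1 0
  0 1 0 0 1
  0 3 0 0 0
  0 0 0 0 0
  0 0 0 0 0
After step 3: ants at (2,1),(0,4),(0,4)
  0 0 0 0 3
  0 0 0 0 0
  0 4 0 0 0
  0 0 0 0 0
  0 0 0 0 0
After step 4: ants at (1,1),(1,4),(1,4)
  0 0 0 0 2
  0 1 0 0 3
  0 3 0 0 0
  0 0 0 0 0
  0 0 0 0 0
After step 5: ants at (2,1),(0,4),(0,4)
  0 0 0 0 5
  0 0 0 0 2
  0 4 0 0 0
  0 0 0 0 0
  0 0 0 0 0

0 0 0 0 5
0 0 0 0 2
0 4 0 0 0
0 0 0 0 0
0 0 0 0 0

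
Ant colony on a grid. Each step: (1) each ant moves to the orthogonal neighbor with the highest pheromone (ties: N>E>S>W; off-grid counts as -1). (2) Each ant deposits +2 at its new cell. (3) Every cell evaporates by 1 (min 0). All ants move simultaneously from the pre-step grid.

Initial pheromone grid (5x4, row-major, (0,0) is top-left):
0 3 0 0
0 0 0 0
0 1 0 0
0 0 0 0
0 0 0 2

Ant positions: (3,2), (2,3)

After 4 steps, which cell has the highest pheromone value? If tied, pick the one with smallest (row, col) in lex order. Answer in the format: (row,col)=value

Step 1: ant0:(3,2)->N->(2,2) | ant1:(2,3)->N->(1,3)
  grid max=2 at (0,1)
Step 2: ant0:(2,2)->N->(1,2) | ant1:(1,3)->N->(0,3)
  grid max=1 at (0,1)
Step 3: ant0:(1,2)->N->(0,2) | ant1:(0,3)->S->(1,3)
  grid max=1 at (0,2)
Step 4: ant0:(0,2)->E->(0,3) | ant1:(1,3)->N->(0,3)
  grid max=3 at (0,3)
Final grid:
  0 0 0 3
  0 0 0 0
  0 0 0 0
  0 0 0 0
  0 0 0 0
Max pheromone 3 at (0,3)

Answer: (0,3)=3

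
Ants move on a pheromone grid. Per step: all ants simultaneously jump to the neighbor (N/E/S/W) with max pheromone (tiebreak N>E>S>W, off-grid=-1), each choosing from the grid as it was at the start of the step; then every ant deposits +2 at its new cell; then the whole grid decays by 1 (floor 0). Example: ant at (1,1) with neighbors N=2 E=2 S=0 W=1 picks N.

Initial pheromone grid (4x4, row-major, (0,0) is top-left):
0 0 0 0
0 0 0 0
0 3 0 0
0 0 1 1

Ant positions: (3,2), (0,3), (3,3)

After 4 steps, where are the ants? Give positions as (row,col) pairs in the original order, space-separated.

Step 1: ant0:(3,2)->E->(3,3) | ant1:(0,3)->S->(1,3) | ant2:(3,3)->W->(3,2)
  grid max=2 at (2,1)
Step 2: ant0:(3,3)->W->(3,2) | ant1:(1,3)->N->(0,3) | ant2:(3,2)->E->(3,3)
  grid max=3 at (3,2)
Step 3: ant0:(3,2)->E->(3,3) | ant1:(0,3)->S->(1,3) | ant2:(3,3)->W->(3,2)
  grid max=4 at (3,2)
Step 4: ant0:(3,3)->W->(3,2) | ant1:(1,3)->N->(0,3) | ant2:(3,2)->E->(3,3)
  grid max=5 at (3,2)

(3,2) (0,3) (3,3)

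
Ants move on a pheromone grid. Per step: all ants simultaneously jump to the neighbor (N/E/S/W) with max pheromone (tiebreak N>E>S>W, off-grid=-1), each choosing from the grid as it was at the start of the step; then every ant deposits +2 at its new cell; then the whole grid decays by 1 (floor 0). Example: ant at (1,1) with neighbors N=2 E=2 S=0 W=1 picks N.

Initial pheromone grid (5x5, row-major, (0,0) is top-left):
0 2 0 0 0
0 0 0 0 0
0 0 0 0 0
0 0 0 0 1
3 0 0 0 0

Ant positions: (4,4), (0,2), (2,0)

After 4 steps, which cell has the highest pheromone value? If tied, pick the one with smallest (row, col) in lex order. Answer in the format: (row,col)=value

Answer: (0,1)=4

Derivation:
Step 1: ant0:(4,4)->N->(3,4) | ant1:(0,2)->W->(0,1) | ant2:(2,0)->N->(1,0)
  grid max=3 at (0,1)
Step 2: ant0:(3,4)->N->(2,4) | ant1:(0,1)->E->(0,2) | ant2:(1,0)->N->(0,0)
  grid max=2 at (0,1)
Step 3: ant0:(2,4)->S->(3,4) | ant1:(0,2)->W->(0,1) | ant2:(0,0)->E->(0,1)
  grid max=5 at (0,1)
Step 4: ant0:(3,4)->N->(2,4) | ant1:(0,1)->E->(0,2) | ant2:(0,1)->E->(0,2)
  grid max=4 at (0,1)
Final grid:
  0 4 3 0 0
  0 0 0 0 0
  0 0 0 0 1
  0 0 0 0 1
  0 0 0 0 0
Max pheromone 4 at (0,1)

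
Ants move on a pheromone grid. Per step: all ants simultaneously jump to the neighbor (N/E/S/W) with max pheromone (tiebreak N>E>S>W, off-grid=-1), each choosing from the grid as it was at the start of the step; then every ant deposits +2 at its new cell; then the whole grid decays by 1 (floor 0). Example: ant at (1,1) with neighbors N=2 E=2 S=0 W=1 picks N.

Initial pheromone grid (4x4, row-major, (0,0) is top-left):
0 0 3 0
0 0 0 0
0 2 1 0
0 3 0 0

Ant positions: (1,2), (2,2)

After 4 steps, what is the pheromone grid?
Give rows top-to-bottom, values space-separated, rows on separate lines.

After step 1: ants at (0,2),(2,1)
  0 0 4 0
  0 0 0 0
  0 3 0 0
  0 2 0 0
After step 2: ants at (0,3),(3,1)
  0 0 3 1
  0 0 0 0
  0 2 0 0
  0 3 0 0
After step 3: ants at (0,2),(2,1)
  0 0 4 0
  0 0 0 0
  0 3 0 0
  0 2 0 0
After step 4: ants at (0,3),(3,1)
  0 0 3 1
  0 0 0 0
  0 2 0 0
  0 3 0 0

0 0 3 1
0 0 0 0
0 2 0 0
0 3 0 0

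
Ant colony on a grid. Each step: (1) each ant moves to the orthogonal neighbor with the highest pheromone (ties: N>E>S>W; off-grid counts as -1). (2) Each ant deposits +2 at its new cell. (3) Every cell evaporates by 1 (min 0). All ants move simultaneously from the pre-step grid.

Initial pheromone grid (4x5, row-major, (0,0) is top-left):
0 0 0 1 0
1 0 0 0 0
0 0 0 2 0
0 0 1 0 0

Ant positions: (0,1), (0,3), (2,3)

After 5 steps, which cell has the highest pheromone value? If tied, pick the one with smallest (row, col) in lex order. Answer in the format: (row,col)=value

Answer: (0,4)=5

Derivation:
Step 1: ant0:(0,1)->E->(0,2) | ant1:(0,3)->E->(0,4) | ant2:(2,3)->N->(1,3)
  grid max=1 at (0,2)
Step 2: ant0:(0,2)->E->(0,3) | ant1:(0,4)->S->(1,4) | ant2:(1,3)->S->(2,3)
  grid max=2 at (2,3)
Step 3: ant0:(0,3)->E->(0,4) | ant1:(1,4)->N->(0,4) | ant2:(2,3)->N->(1,3)
  grid max=3 at (0,4)
Step 4: ant0:(0,4)->S->(1,4) | ant1:(0,4)->S->(1,4) | ant2:(1,3)->S->(2,3)
  grid max=3 at (1,4)
Step 5: ant0:(1,4)->N->(0,4) | ant1:(1,4)->N->(0,4) | ant2:(2,3)->N->(1,3)
  grid max=5 at (0,4)
Final grid:
  0 0 0 0 5
  0 0 0 1 2
  0 0 0 1 0
  0 0 0 0 0
Max pheromone 5 at (0,4)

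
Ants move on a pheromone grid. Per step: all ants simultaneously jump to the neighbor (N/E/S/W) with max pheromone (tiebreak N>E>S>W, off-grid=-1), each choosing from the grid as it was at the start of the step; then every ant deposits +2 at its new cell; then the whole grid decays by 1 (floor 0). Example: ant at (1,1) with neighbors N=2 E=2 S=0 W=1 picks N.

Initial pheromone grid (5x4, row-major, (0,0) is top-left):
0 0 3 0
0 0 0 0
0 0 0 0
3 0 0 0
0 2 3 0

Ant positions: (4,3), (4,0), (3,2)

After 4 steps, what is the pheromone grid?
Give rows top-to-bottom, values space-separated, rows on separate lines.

After step 1: ants at (4,2),(3,0),(4,2)
  0 0 2 0
  0 0 0 0
  0 0 0 0
  4 0 0 0
  0 1 6 0
After step 2: ants at (4,1),(2,0),(4,1)
  0 0 1 0
  0 0 0 0
  1 0 0 0
  3 0 0 0
  0 4 5 0
After step 3: ants at (4,2),(3,0),(4,2)
  0 0 0 0
  0 0 0 0
  0 0 0 0
  4 0 0 0
  0 3 8 0
After step 4: ants at (4,1),(2,0),(4,1)
  0 0 0 0
  0 0 0 0
  1 0 0 0
  3 0 0 0
  0 6 7 0

0 0 0 0
0 0 0 0
1 0 0 0
3 0 0 0
0 6 7 0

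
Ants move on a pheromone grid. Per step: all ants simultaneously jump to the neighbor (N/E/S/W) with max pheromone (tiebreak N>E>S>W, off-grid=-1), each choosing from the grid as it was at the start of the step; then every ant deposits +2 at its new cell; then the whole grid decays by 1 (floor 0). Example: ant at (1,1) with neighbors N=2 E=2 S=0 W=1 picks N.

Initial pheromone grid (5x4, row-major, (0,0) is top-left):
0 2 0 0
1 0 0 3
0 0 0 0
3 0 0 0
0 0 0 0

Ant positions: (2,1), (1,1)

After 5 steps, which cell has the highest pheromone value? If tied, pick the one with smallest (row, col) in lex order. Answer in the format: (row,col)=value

Step 1: ant0:(2,1)->N->(1,1) | ant1:(1,1)->N->(0,1)
  grid max=3 at (0,1)
Step 2: ant0:(1,1)->N->(0,1) | ant1:(0,1)->S->(1,1)
  grid max=4 at (0,1)
Step 3: ant0:(0,1)->S->(1,1) | ant1:(1,1)->N->(0,1)
  grid max=5 at (0,1)
Step 4: ant0:(1,1)->N->(0,1) | ant1:(0,1)->S->(1,1)
  grid max=6 at (0,1)
Step 5: ant0:(0,1)->S->(1,1) | ant1:(1,1)->N->(0,1)
  grid max=7 at (0,1)
Final grid:
  0 7 0 0
  0 5 0 0
  0 0 0 0
  0 0 0 0
  0 0 0 0
Max pheromone 7 at (0,1)

Answer: (0,1)=7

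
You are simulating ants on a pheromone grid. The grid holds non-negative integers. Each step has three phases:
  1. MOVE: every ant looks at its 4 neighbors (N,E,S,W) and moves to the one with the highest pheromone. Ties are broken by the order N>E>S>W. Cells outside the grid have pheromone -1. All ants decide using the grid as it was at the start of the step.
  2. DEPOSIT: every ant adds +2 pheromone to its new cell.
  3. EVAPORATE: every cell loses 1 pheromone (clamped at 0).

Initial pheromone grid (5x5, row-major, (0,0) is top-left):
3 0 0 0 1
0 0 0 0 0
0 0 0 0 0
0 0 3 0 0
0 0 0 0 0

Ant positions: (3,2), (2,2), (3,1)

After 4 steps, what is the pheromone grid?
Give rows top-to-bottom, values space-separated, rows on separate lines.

After step 1: ants at (2,2),(3,2),(3,2)
  2 0 0 0 0
  0 0 0 0 0
  0 0 1 0 0
  0 0 6 0 0
  0 0 0 0 0
After step 2: ants at (3,2),(2,2),(2,2)
  1 0 0 0 0
  0 0 0 0 0
  0 0 4 0 0
  0 0 7 0 0
  0 0 0 0 0
After step 3: ants at (2,2),(3,2),(3,2)
  0 0 0 0 0
  0 0 0 0 0
  0 0 5 0 0
  0 0 10 0 0
  0 0 0 0 0
After step 4: ants at (3,2),(2,2),(2,2)
  0 0 0 0 0
  0 0 0 0 0
  0 0 8 0 0
  0 0 11 0 0
  0 0 0 0 0

0 0 0 0 0
0 0 0 0 0
0 0 8 0 0
0 0 11 0 0
0 0 0 0 0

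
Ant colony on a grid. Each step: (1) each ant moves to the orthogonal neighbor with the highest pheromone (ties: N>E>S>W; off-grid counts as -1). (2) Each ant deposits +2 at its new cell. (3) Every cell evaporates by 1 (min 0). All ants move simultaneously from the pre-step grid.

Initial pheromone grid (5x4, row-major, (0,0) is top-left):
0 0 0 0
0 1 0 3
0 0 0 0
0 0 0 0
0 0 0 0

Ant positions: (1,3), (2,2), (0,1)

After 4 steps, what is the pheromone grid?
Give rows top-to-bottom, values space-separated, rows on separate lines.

After step 1: ants at (0,3),(1,2),(1,1)
  0 0 0 1
  0 2 1 2
  0 0 0 0
  0 0 0 0
  0 0 0 0
After step 2: ants at (1,3),(1,3),(1,2)
  0 0 0 0
  0 1 2 5
  0 0 0 0
  0 0 0 0
  0 0 0 0
After step 3: ants at (1,2),(1,2),(1,3)
  0 0 0 0
  0 0 5 6
  0 0 0 0
  0 0 0 0
  0 0 0 0
After step 4: ants at (1,3),(1,3),(1,2)
  0 0 0 0
  0 0 6 9
  0 0 0 0
  0 0 0 0
  0 0 0 0

0 0 0 0
0 0 6 9
0 0 0 0
0 0 0 0
0 0 0 0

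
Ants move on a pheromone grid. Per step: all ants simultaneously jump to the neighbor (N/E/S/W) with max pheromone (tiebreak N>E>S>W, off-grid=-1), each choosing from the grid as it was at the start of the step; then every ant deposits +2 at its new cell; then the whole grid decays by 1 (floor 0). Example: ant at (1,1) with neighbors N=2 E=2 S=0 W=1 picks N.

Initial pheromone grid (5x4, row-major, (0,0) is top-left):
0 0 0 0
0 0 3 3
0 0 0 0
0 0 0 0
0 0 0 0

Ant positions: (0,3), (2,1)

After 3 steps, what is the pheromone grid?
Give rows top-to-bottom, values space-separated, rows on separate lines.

After step 1: ants at (1,3),(1,1)
  0 0 0 0
  0 1 2 4
  0 0 0 0
  0 0 0 0
  0 0 0 0
After step 2: ants at (1,2),(1,2)
  0 0 0 0
  0 0 5 3
  0 0 0 0
  0 0 0 0
  0 0 0 0
After step 3: ants at (1,3),(1,3)
  0 0 0 0
  0 0 4 6
  0 0 0 0
  0 0 0 0
  0 0 0 0

0 0 0 0
0 0 4 6
0 0 0 0
0 0 0 0
0 0 0 0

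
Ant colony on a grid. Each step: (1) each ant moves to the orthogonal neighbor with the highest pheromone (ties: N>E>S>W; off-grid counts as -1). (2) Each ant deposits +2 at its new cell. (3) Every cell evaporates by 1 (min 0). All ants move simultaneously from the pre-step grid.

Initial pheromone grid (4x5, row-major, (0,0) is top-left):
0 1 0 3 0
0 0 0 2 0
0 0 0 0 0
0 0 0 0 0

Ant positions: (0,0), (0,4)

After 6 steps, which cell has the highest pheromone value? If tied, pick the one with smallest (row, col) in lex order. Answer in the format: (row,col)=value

Answer: (0,3)=7

Derivation:
Step 1: ant0:(0,0)->E->(0,1) | ant1:(0,4)->W->(0,3)
  grid max=4 at (0,3)
Step 2: ant0:(0,1)->E->(0,2) | ant1:(0,3)->S->(1,3)
  grid max=3 at (0,3)
Step 3: ant0:(0,2)->E->(0,3) | ant1:(1,3)->N->(0,3)
  grid max=6 at (0,3)
Step 4: ant0:(0,3)->S->(1,3) | ant1:(0,3)->S->(1,3)
  grid max=5 at (0,3)
Step 5: ant0:(1,3)->N->(0,3) | ant1:(1,3)->N->(0,3)
  grid max=8 at (0,3)
Step 6: ant0:(0,3)->S->(1,3) | ant1:(0,3)->S->(1,3)
  grid max=7 at (0,3)
Final grid:
  0 0 0 7 0
  0 0 0 6 0
  0 0 0 0 0
  0 0 0 0 0
Max pheromone 7 at (0,3)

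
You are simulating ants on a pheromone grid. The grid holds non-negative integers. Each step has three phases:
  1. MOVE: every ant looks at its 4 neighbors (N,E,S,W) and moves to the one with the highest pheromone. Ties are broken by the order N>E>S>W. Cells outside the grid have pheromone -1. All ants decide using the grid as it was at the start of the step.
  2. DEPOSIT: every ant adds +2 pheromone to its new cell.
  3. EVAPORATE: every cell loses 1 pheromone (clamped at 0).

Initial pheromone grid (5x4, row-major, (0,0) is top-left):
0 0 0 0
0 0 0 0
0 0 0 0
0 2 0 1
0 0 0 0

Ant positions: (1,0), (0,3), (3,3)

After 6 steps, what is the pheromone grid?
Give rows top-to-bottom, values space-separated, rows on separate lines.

After step 1: ants at (0,0),(1,3),(2,3)
  1 0 0 0
  0 0 0 1
  0 0 0 1
  0 1 0 0
  0 0 0 0
After step 2: ants at (0,1),(2,3),(1,3)
  0 1 0 0
  0 0 0 2
  0 0 0 2
  0 0 0 0
  0 0 0 0
After step 3: ants at (0,2),(1,3),(2,3)
  0 0 1 0
  0 0 0 3
  0 0 0 3
  0 0 0 0
  0 0 0 0
After step 4: ants at (0,3),(2,3),(1,3)
  0 0 0 1
  0 0 0 4
  0 0 0 4
  0 0 0 0
  0 0 0 0
After step 5: ants at (1,3),(1,3),(2,3)
  0 0 0 0
  0 0 0 7
  0 0 0 5
  0 0 0 0
  0 0 0 0
After step 6: ants at (2,3),(2,3),(1,3)
  0 0 0 0
  0 0 0 8
  0 0 0 8
  0 0 0 0
  0 0 0 0

0 0 0 0
0 0 0 8
0 0 0 8
0 0 0 0
0 0 0 0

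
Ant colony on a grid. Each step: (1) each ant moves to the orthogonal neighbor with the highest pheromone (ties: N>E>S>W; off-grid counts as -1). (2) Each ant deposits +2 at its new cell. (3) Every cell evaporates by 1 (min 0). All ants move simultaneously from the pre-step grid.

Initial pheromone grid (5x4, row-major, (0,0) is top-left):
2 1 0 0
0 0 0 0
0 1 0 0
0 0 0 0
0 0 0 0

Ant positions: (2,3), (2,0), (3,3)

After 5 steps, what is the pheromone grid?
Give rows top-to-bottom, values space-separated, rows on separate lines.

After step 1: ants at (1,3),(2,1),(2,3)
  1 0 0 0
  0 0 0 1
  0 2 0 1
  0 0 0 0
  0 0 0 0
After step 2: ants at (2,3),(1,1),(1,3)
  0 0 0 0
  0 1 0 2
  0 1 0 2
  0 0 0 0
  0 0 0 0
After step 3: ants at (1,3),(2,1),(2,3)
  0 0 0 0
  0 0 0 3
  0 2 0 3
  0 0 0 0
  0 0 0 0
After step 4: ants at (2,3),(1,1),(1,3)
  0 0 0 0
  0 1 0 4
  0 1 0 4
  0 0 0 0
  0 0 0 0
After step 5: ants at (1,3),(2,1),(2,3)
  0 0 0 0
  0 0 0 5
  0 2 0 5
  0 0 0 0
  0 0 0 0

0 0 0 0
0 0 0 5
0 2 0 5
0 0 0 0
0 0 0 0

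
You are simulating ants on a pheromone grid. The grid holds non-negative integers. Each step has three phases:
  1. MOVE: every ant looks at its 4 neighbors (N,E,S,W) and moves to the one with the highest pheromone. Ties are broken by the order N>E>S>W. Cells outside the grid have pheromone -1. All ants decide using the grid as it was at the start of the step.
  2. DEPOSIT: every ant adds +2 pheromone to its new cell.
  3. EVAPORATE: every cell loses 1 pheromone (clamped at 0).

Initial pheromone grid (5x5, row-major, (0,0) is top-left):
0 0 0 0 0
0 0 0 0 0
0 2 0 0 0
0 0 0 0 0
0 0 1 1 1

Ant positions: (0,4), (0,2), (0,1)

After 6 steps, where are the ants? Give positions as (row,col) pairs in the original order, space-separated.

Step 1: ant0:(0,4)->S->(1,4) | ant1:(0,2)->E->(0,3) | ant2:(0,1)->E->(0,2)
  grid max=1 at (0,2)
Step 2: ant0:(1,4)->N->(0,4) | ant1:(0,3)->W->(0,2) | ant2:(0,2)->E->(0,3)
  grid max=2 at (0,2)
Step 3: ant0:(0,4)->W->(0,3) | ant1:(0,2)->E->(0,3) | ant2:(0,3)->W->(0,2)
  grid max=5 at (0,3)
Step 4: ant0:(0,3)->W->(0,2) | ant1:(0,3)->W->(0,2) | ant2:(0,2)->E->(0,3)
  grid max=6 at (0,2)
Step 5: ant0:(0,2)->E->(0,3) | ant1:(0,2)->E->(0,3) | ant2:(0,3)->W->(0,2)
  grid max=9 at (0,3)
Step 6: ant0:(0,3)->W->(0,2) | ant1:(0,3)->W->(0,2) | ant2:(0,2)->E->(0,3)
  grid max=10 at (0,2)

(0,2) (0,2) (0,3)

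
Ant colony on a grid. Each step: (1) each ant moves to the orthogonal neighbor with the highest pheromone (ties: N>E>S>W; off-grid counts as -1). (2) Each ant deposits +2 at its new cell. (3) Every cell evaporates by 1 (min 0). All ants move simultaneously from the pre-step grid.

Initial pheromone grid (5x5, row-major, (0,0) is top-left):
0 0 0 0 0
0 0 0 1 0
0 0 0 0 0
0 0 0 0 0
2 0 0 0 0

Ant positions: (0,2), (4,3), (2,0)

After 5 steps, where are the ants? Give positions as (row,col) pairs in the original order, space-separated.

Step 1: ant0:(0,2)->E->(0,3) | ant1:(4,3)->N->(3,3) | ant2:(2,0)->N->(1,0)
  grid max=1 at (0,3)
Step 2: ant0:(0,3)->E->(0,4) | ant1:(3,3)->N->(2,3) | ant2:(1,0)->N->(0,0)
  grid max=1 at (0,0)
Step 3: ant0:(0,4)->S->(1,4) | ant1:(2,3)->N->(1,3) | ant2:(0,0)->E->(0,1)
  grid max=1 at (0,1)
Step 4: ant0:(1,4)->W->(1,3) | ant1:(1,3)->E->(1,4) | ant2:(0,1)->E->(0,2)
  grid max=2 at (1,3)
Step 5: ant0:(1,3)->E->(1,4) | ant1:(1,4)->W->(1,3) | ant2:(0,2)->E->(0,3)
  grid max=3 at (1,3)

(1,4) (1,3) (0,3)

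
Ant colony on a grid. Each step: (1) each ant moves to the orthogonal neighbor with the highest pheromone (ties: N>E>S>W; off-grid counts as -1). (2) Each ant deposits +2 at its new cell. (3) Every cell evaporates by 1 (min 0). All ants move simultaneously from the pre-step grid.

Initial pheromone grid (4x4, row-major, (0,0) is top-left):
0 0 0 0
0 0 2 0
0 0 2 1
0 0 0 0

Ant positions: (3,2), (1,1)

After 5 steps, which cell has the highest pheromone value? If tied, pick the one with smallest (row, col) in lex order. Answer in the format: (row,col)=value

Answer: (1,2)=7

Derivation:
Step 1: ant0:(3,2)->N->(2,2) | ant1:(1,1)->E->(1,2)
  grid max=3 at (1,2)
Step 2: ant0:(2,2)->N->(1,2) | ant1:(1,2)->S->(2,2)
  grid max=4 at (1,2)
Step 3: ant0:(1,2)->S->(2,2) | ant1:(2,2)->N->(1,2)
  grid max=5 at (1,2)
Step 4: ant0:(2,2)->N->(1,2) | ant1:(1,2)->S->(2,2)
  grid max=6 at (1,2)
Step 5: ant0:(1,2)->S->(2,2) | ant1:(2,2)->N->(1,2)
  grid max=7 at (1,2)
Final grid:
  0 0 0 0
  0 0 7 0
  0 0 7 0
  0 0 0 0
Max pheromone 7 at (1,2)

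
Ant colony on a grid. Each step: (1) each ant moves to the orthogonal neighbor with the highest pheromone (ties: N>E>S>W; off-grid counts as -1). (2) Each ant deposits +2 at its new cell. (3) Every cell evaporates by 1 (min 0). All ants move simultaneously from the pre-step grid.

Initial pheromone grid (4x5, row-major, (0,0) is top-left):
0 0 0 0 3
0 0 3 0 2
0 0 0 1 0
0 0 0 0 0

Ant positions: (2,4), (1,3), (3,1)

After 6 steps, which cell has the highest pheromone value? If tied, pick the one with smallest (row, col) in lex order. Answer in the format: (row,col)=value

Step 1: ant0:(2,4)->N->(1,4) | ant1:(1,3)->W->(1,2) | ant2:(3,1)->N->(2,1)
  grid max=4 at (1,2)
Step 2: ant0:(1,4)->N->(0,4) | ant1:(1,2)->N->(0,2) | ant2:(2,1)->N->(1,1)
  grid max=3 at (0,4)
Step 3: ant0:(0,4)->S->(1,4) | ant1:(0,2)->S->(1,2) | ant2:(1,1)->E->(1,2)
  grid max=6 at (1,2)
Step 4: ant0:(1,4)->N->(0,4) | ant1:(1,2)->N->(0,2) | ant2:(1,2)->N->(0,2)
  grid max=5 at (1,2)
Step 5: ant0:(0,4)->S->(1,4) | ant1:(0,2)->S->(1,2) | ant2:(0,2)->S->(1,2)
  grid max=8 at (1,2)
Step 6: ant0:(1,4)->N->(0,4) | ant1:(1,2)->N->(0,2) | ant2:(1,2)->N->(0,2)
  grid max=7 at (1,2)
Final grid:
  0 0 5 0 3
  0 0 7 0 2
  0 0 0 0 0
  0 0 0 0 0
Max pheromone 7 at (1,2)

Answer: (1,2)=7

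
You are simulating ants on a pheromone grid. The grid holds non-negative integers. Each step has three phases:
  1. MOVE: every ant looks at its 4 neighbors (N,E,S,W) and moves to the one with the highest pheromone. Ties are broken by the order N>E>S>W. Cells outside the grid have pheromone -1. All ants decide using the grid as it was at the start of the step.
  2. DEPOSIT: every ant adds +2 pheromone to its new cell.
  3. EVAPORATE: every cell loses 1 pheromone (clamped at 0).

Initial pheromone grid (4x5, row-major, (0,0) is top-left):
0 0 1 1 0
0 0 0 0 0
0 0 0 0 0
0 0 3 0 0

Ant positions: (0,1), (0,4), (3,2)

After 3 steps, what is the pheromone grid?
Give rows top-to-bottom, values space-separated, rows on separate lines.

After step 1: ants at (0,2),(0,3),(2,2)
  0 0 2 2 0
  0 0 0 0 0
  0 0 1 0 0
  0 0 2 0 0
After step 2: ants at (0,3),(0,2),(3,2)
  0 0 3 3 0
  0 0 0 0 0
  0 0 0 0 0
  0 0 3 0 0
After step 3: ants at (0,2),(0,3),(2,2)
  0 0 4 4 0
  0 0 0 0 0
  0 0 1 0 0
  0 0 2 0 0

0 0 4 4 0
0 0 0 0 0
0 0 1 0 0
0 0 2 0 0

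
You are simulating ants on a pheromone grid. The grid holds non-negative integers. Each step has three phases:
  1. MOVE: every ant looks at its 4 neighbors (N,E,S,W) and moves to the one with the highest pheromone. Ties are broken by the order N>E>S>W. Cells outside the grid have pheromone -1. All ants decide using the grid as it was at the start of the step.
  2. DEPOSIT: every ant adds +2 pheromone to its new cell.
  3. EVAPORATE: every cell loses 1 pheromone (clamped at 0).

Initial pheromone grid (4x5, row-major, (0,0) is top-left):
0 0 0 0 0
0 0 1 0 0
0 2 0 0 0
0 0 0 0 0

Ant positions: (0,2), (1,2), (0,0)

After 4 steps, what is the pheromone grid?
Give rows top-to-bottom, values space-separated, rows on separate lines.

After step 1: ants at (1,2),(0,2),(0,1)
  0 1 1 0 0
  0 0 2 0 0
  0 1 0 0 0
  0 0 0 0 0
After step 2: ants at (0,2),(1,2),(0,2)
  0 0 4 0 0
  0 0 3 0 0
  0 0 0 0 0
  0 0 0 0 0
After step 3: ants at (1,2),(0,2),(1,2)
  0 0 5 0 0
  0 0 6 0 0
  0 0 0 0 0
  0 0 0 0 0
After step 4: ants at (0,2),(1,2),(0,2)
  0 0 8 0 0
  0 0 7 0 0
  0 0 0 0 0
  0 0 0 0 0

0 0 8 0 0
0 0 7 0 0
0 0 0 0 0
0 0 0 0 0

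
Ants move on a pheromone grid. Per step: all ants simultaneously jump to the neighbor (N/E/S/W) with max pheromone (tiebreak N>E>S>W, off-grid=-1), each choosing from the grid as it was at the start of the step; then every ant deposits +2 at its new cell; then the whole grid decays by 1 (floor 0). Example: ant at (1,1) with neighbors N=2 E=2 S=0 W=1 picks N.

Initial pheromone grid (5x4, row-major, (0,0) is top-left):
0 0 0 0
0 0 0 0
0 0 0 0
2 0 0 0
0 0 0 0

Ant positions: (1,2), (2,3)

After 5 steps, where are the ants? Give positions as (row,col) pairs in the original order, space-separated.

Step 1: ant0:(1,2)->N->(0,2) | ant1:(2,3)->N->(1,3)
  grid max=1 at (0,2)
Step 2: ant0:(0,2)->E->(0,3) | ant1:(1,3)->N->(0,3)
  grid max=3 at (0,3)
Step 3: ant0:(0,3)->S->(1,3) | ant1:(0,3)->S->(1,3)
  grid max=3 at (1,3)
Step 4: ant0:(1,3)->N->(0,3) | ant1:(1,3)->N->(0,3)
  grid max=5 at (0,3)
Step 5: ant0:(0,3)->S->(1,3) | ant1:(0,3)->S->(1,3)
  grid max=5 at (1,3)

(1,3) (1,3)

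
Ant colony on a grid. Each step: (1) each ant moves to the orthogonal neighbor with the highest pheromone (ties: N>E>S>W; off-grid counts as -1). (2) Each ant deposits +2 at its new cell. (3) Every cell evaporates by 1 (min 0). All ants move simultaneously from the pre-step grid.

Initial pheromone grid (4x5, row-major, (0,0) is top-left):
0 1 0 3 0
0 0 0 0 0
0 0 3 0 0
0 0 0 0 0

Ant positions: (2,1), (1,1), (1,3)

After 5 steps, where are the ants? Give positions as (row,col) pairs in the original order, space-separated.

Step 1: ant0:(2,1)->E->(2,2) | ant1:(1,1)->N->(0,1) | ant2:(1,3)->N->(0,3)
  grid max=4 at (0,3)
Step 2: ant0:(2,2)->N->(1,2) | ant1:(0,1)->E->(0,2) | ant2:(0,3)->E->(0,4)
  grid max=3 at (0,3)
Step 3: ant0:(1,2)->S->(2,2) | ant1:(0,2)->E->(0,3) | ant2:(0,4)->W->(0,3)
  grid max=6 at (0,3)
Step 4: ant0:(2,2)->N->(1,2) | ant1:(0,3)->E->(0,4) | ant2:(0,3)->E->(0,4)
  grid max=5 at (0,3)
Step 5: ant0:(1,2)->S->(2,2) | ant1:(0,4)->W->(0,3) | ant2:(0,4)->W->(0,3)
  grid max=8 at (0,3)

(2,2) (0,3) (0,3)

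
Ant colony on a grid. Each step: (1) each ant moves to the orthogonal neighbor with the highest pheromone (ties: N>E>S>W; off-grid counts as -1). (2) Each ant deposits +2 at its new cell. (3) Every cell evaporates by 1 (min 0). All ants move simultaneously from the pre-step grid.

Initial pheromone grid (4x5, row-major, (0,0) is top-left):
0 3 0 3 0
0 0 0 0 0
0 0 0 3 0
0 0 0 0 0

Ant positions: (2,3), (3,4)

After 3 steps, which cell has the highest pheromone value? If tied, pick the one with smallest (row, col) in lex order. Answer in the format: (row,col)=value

Answer: (0,3)=2

Derivation:
Step 1: ant0:(2,3)->N->(1,3) | ant1:(3,4)->N->(2,4)
  grid max=2 at (0,1)
Step 2: ant0:(1,3)->N->(0,3) | ant1:(2,4)->W->(2,3)
  grid max=3 at (0,3)
Step 3: ant0:(0,3)->E->(0,4) | ant1:(2,3)->N->(1,3)
  grid max=2 at (0,3)
Final grid:
  0 0 0 2 1
  0 0 0 1 0
  0 0 0 2 0
  0 0 0 0 0
Max pheromone 2 at (0,3)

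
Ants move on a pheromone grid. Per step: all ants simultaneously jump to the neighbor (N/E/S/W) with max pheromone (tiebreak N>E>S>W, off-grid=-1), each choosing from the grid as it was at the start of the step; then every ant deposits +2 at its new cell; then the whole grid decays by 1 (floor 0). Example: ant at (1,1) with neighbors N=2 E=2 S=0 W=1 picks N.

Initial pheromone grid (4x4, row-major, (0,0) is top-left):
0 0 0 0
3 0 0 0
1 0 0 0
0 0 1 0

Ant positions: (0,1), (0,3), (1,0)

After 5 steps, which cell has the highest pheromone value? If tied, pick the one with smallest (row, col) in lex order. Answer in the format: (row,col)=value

Answer: (1,3)=5

Derivation:
Step 1: ant0:(0,1)->E->(0,2) | ant1:(0,3)->S->(1,3) | ant2:(1,0)->S->(2,0)
  grid max=2 at (1,0)
Step 2: ant0:(0,2)->E->(0,3) | ant1:(1,3)->N->(0,3) | ant2:(2,0)->N->(1,0)
  grid max=3 at (0,3)
Step 3: ant0:(0,3)->S->(1,3) | ant1:(0,3)->S->(1,3) | ant2:(1,0)->S->(2,0)
  grid max=3 at (1,3)
Step 4: ant0:(1,3)->N->(0,3) | ant1:(1,3)->N->(0,3) | ant2:(2,0)->N->(1,0)
  grid max=5 at (0,3)
Step 5: ant0:(0,3)->S->(1,3) | ant1:(0,3)->S->(1,3) | ant2:(1,0)->S->(2,0)
  grid max=5 at (1,3)
Final grid:
  0 0 0 4
  2 0 0 5
  2 0 0 0
  0 0 0 0
Max pheromone 5 at (1,3)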